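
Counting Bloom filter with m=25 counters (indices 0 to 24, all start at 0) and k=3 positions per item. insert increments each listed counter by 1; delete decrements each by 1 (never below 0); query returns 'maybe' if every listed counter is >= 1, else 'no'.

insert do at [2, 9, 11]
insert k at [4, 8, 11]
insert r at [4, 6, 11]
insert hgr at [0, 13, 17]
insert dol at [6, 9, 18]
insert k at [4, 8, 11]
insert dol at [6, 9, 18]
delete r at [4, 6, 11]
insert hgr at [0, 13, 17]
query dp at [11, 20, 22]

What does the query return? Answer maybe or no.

Answer: no

Derivation:
Step 1: insert do at [2, 9, 11] -> counters=[0,0,1,0,0,0,0,0,0,1,0,1,0,0,0,0,0,0,0,0,0,0,0,0,0]
Step 2: insert k at [4, 8, 11] -> counters=[0,0,1,0,1,0,0,0,1,1,0,2,0,0,0,0,0,0,0,0,0,0,0,0,0]
Step 3: insert r at [4, 6, 11] -> counters=[0,0,1,0,2,0,1,0,1,1,0,3,0,0,0,0,0,0,0,0,0,0,0,0,0]
Step 4: insert hgr at [0, 13, 17] -> counters=[1,0,1,0,2,0,1,0,1,1,0,3,0,1,0,0,0,1,0,0,0,0,0,0,0]
Step 5: insert dol at [6, 9, 18] -> counters=[1,0,1,0,2,0,2,0,1,2,0,3,0,1,0,0,0,1,1,0,0,0,0,0,0]
Step 6: insert k at [4, 8, 11] -> counters=[1,0,1,0,3,0,2,0,2,2,0,4,0,1,0,0,0,1,1,0,0,0,0,0,0]
Step 7: insert dol at [6, 9, 18] -> counters=[1,0,1,0,3,0,3,0,2,3,0,4,0,1,0,0,0,1,2,0,0,0,0,0,0]
Step 8: delete r at [4, 6, 11] -> counters=[1,0,1,0,2,0,2,0,2,3,0,3,0,1,0,0,0,1,2,0,0,0,0,0,0]
Step 9: insert hgr at [0, 13, 17] -> counters=[2,0,1,0,2,0,2,0,2,3,0,3,0,2,0,0,0,2,2,0,0,0,0,0,0]
Query dp: check counters[11]=3 counters[20]=0 counters[22]=0 -> no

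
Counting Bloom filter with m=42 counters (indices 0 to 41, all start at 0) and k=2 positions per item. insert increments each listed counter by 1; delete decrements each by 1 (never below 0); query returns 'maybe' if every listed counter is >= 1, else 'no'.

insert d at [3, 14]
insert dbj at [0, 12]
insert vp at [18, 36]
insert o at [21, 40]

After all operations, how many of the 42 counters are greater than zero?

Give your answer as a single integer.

Answer: 8

Derivation:
Step 1: insert d at [3, 14] -> counters=[0,0,0,1,0,0,0,0,0,0,0,0,0,0,1,0,0,0,0,0,0,0,0,0,0,0,0,0,0,0,0,0,0,0,0,0,0,0,0,0,0,0]
Step 2: insert dbj at [0, 12] -> counters=[1,0,0,1,0,0,0,0,0,0,0,0,1,0,1,0,0,0,0,0,0,0,0,0,0,0,0,0,0,0,0,0,0,0,0,0,0,0,0,0,0,0]
Step 3: insert vp at [18, 36] -> counters=[1,0,0,1,0,0,0,0,0,0,0,0,1,0,1,0,0,0,1,0,0,0,0,0,0,0,0,0,0,0,0,0,0,0,0,0,1,0,0,0,0,0]
Step 4: insert o at [21, 40] -> counters=[1,0,0,1,0,0,0,0,0,0,0,0,1,0,1,0,0,0,1,0,0,1,0,0,0,0,0,0,0,0,0,0,0,0,0,0,1,0,0,0,1,0]
Final counters=[1,0,0,1,0,0,0,0,0,0,0,0,1,0,1,0,0,0,1,0,0,1,0,0,0,0,0,0,0,0,0,0,0,0,0,0,1,0,0,0,1,0] -> 8 nonzero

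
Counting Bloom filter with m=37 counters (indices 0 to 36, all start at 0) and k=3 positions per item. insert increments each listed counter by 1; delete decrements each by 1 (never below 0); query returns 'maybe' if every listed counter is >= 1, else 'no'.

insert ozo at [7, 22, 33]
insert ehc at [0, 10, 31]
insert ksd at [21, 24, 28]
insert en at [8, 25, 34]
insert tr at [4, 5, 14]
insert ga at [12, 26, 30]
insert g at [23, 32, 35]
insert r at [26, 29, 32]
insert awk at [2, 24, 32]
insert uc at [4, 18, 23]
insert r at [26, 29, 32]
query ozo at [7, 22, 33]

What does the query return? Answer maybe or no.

Answer: maybe

Derivation:
Step 1: insert ozo at [7, 22, 33] -> counters=[0,0,0,0,0,0,0,1,0,0,0,0,0,0,0,0,0,0,0,0,0,0,1,0,0,0,0,0,0,0,0,0,0,1,0,0,0]
Step 2: insert ehc at [0, 10, 31] -> counters=[1,0,0,0,0,0,0,1,0,0,1,0,0,0,0,0,0,0,0,0,0,0,1,0,0,0,0,0,0,0,0,1,0,1,0,0,0]
Step 3: insert ksd at [21, 24, 28] -> counters=[1,0,0,0,0,0,0,1,0,0,1,0,0,0,0,0,0,0,0,0,0,1,1,0,1,0,0,0,1,0,0,1,0,1,0,0,0]
Step 4: insert en at [8, 25, 34] -> counters=[1,0,0,0,0,0,0,1,1,0,1,0,0,0,0,0,0,0,0,0,0,1,1,0,1,1,0,0,1,0,0,1,0,1,1,0,0]
Step 5: insert tr at [4, 5, 14] -> counters=[1,0,0,0,1,1,0,1,1,0,1,0,0,0,1,0,0,0,0,0,0,1,1,0,1,1,0,0,1,0,0,1,0,1,1,0,0]
Step 6: insert ga at [12, 26, 30] -> counters=[1,0,0,0,1,1,0,1,1,0,1,0,1,0,1,0,0,0,0,0,0,1,1,0,1,1,1,0,1,0,1,1,0,1,1,0,0]
Step 7: insert g at [23, 32, 35] -> counters=[1,0,0,0,1,1,0,1,1,0,1,0,1,0,1,0,0,0,0,0,0,1,1,1,1,1,1,0,1,0,1,1,1,1,1,1,0]
Step 8: insert r at [26, 29, 32] -> counters=[1,0,0,0,1,1,0,1,1,0,1,0,1,0,1,0,0,0,0,0,0,1,1,1,1,1,2,0,1,1,1,1,2,1,1,1,0]
Step 9: insert awk at [2, 24, 32] -> counters=[1,0,1,0,1,1,0,1,1,0,1,0,1,0,1,0,0,0,0,0,0,1,1,1,2,1,2,0,1,1,1,1,3,1,1,1,0]
Step 10: insert uc at [4, 18, 23] -> counters=[1,0,1,0,2,1,0,1,1,0,1,0,1,0,1,0,0,0,1,0,0,1,1,2,2,1,2,0,1,1,1,1,3,1,1,1,0]
Step 11: insert r at [26, 29, 32] -> counters=[1,0,1,0,2,1,0,1,1,0,1,0,1,0,1,0,0,0,1,0,0,1,1,2,2,1,3,0,1,2,1,1,4,1,1,1,0]
Query ozo: check counters[7]=1 counters[22]=1 counters[33]=1 -> maybe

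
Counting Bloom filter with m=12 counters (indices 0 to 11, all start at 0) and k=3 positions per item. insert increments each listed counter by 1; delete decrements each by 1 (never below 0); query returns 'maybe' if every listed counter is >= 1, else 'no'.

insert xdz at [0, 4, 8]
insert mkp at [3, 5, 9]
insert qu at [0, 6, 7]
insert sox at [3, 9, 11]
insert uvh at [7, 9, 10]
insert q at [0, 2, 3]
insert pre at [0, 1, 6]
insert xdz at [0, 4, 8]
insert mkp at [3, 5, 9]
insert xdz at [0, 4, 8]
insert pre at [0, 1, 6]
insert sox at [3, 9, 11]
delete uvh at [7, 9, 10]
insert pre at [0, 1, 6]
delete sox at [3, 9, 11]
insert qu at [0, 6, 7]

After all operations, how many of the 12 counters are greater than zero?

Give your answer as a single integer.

Step 1: insert xdz at [0, 4, 8] -> counters=[1,0,0,0,1,0,0,0,1,0,0,0]
Step 2: insert mkp at [3, 5, 9] -> counters=[1,0,0,1,1,1,0,0,1,1,0,0]
Step 3: insert qu at [0, 6, 7] -> counters=[2,0,0,1,1,1,1,1,1,1,0,0]
Step 4: insert sox at [3, 9, 11] -> counters=[2,0,0,2,1,1,1,1,1,2,0,1]
Step 5: insert uvh at [7, 9, 10] -> counters=[2,0,0,2,1,1,1,2,1,3,1,1]
Step 6: insert q at [0, 2, 3] -> counters=[3,0,1,3,1,1,1,2,1,3,1,1]
Step 7: insert pre at [0, 1, 6] -> counters=[4,1,1,3,1,1,2,2,1,3,1,1]
Step 8: insert xdz at [0, 4, 8] -> counters=[5,1,1,3,2,1,2,2,2,3,1,1]
Step 9: insert mkp at [3, 5, 9] -> counters=[5,1,1,4,2,2,2,2,2,4,1,1]
Step 10: insert xdz at [0, 4, 8] -> counters=[6,1,1,4,3,2,2,2,3,4,1,1]
Step 11: insert pre at [0, 1, 6] -> counters=[7,2,1,4,3,2,3,2,3,4,1,1]
Step 12: insert sox at [3, 9, 11] -> counters=[7,2,1,5,3,2,3,2,3,5,1,2]
Step 13: delete uvh at [7, 9, 10] -> counters=[7,2,1,5,3,2,3,1,3,4,0,2]
Step 14: insert pre at [0, 1, 6] -> counters=[8,3,1,5,3,2,4,1,3,4,0,2]
Step 15: delete sox at [3, 9, 11] -> counters=[8,3,1,4,3,2,4,1,3,3,0,1]
Step 16: insert qu at [0, 6, 7] -> counters=[9,3,1,4,3,2,5,2,3,3,0,1]
Final counters=[9,3,1,4,3,2,5,2,3,3,0,1] -> 11 nonzero

Answer: 11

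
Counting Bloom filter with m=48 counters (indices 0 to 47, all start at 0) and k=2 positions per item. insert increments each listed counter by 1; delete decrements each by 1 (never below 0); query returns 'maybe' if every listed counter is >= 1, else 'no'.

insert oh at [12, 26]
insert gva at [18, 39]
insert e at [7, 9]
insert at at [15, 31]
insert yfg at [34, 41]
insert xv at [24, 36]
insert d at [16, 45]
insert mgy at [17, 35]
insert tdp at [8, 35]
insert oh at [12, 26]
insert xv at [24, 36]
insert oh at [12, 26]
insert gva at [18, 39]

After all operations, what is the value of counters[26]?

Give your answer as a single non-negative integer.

Answer: 3

Derivation:
Step 1: insert oh at [12, 26] -> counters=[0,0,0,0,0,0,0,0,0,0,0,0,1,0,0,0,0,0,0,0,0,0,0,0,0,0,1,0,0,0,0,0,0,0,0,0,0,0,0,0,0,0,0,0,0,0,0,0]
Step 2: insert gva at [18, 39] -> counters=[0,0,0,0,0,0,0,0,0,0,0,0,1,0,0,0,0,0,1,0,0,0,0,0,0,0,1,0,0,0,0,0,0,0,0,0,0,0,0,1,0,0,0,0,0,0,0,0]
Step 3: insert e at [7, 9] -> counters=[0,0,0,0,0,0,0,1,0,1,0,0,1,0,0,0,0,0,1,0,0,0,0,0,0,0,1,0,0,0,0,0,0,0,0,0,0,0,0,1,0,0,0,0,0,0,0,0]
Step 4: insert at at [15, 31] -> counters=[0,0,0,0,0,0,0,1,0,1,0,0,1,0,0,1,0,0,1,0,0,0,0,0,0,0,1,0,0,0,0,1,0,0,0,0,0,0,0,1,0,0,0,0,0,0,0,0]
Step 5: insert yfg at [34, 41] -> counters=[0,0,0,0,0,0,0,1,0,1,0,0,1,0,0,1,0,0,1,0,0,0,0,0,0,0,1,0,0,0,0,1,0,0,1,0,0,0,0,1,0,1,0,0,0,0,0,0]
Step 6: insert xv at [24, 36] -> counters=[0,0,0,0,0,0,0,1,0,1,0,0,1,0,0,1,0,0,1,0,0,0,0,0,1,0,1,0,0,0,0,1,0,0,1,0,1,0,0,1,0,1,0,0,0,0,0,0]
Step 7: insert d at [16, 45] -> counters=[0,0,0,0,0,0,0,1,0,1,0,0,1,0,0,1,1,0,1,0,0,0,0,0,1,0,1,0,0,0,0,1,0,0,1,0,1,0,0,1,0,1,0,0,0,1,0,0]
Step 8: insert mgy at [17, 35] -> counters=[0,0,0,0,0,0,0,1,0,1,0,0,1,0,0,1,1,1,1,0,0,0,0,0,1,0,1,0,0,0,0,1,0,0,1,1,1,0,0,1,0,1,0,0,0,1,0,0]
Step 9: insert tdp at [8, 35] -> counters=[0,0,0,0,0,0,0,1,1,1,0,0,1,0,0,1,1,1,1,0,0,0,0,0,1,0,1,0,0,0,0,1,0,0,1,2,1,0,0,1,0,1,0,0,0,1,0,0]
Step 10: insert oh at [12, 26] -> counters=[0,0,0,0,0,0,0,1,1,1,0,0,2,0,0,1,1,1,1,0,0,0,0,0,1,0,2,0,0,0,0,1,0,0,1,2,1,0,0,1,0,1,0,0,0,1,0,0]
Step 11: insert xv at [24, 36] -> counters=[0,0,0,0,0,0,0,1,1,1,0,0,2,0,0,1,1,1,1,0,0,0,0,0,2,0,2,0,0,0,0,1,0,0,1,2,2,0,0,1,0,1,0,0,0,1,0,0]
Step 12: insert oh at [12, 26] -> counters=[0,0,0,0,0,0,0,1,1,1,0,0,3,0,0,1,1,1,1,0,0,0,0,0,2,0,3,0,0,0,0,1,0,0,1,2,2,0,0,1,0,1,0,0,0,1,0,0]
Step 13: insert gva at [18, 39] -> counters=[0,0,0,0,0,0,0,1,1,1,0,0,3,0,0,1,1,1,2,0,0,0,0,0,2,0,3,0,0,0,0,1,0,0,1,2,2,0,0,2,0,1,0,0,0,1,0,0]
Final counters=[0,0,0,0,0,0,0,1,1,1,0,0,3,0,0,1,1,1,2,0,0,0,0,0,2,0,3,0,0,0,0,1,0,0,1,2,2,0,0,2,0,1,0,0,0,1,0,0] -> counters[26]=3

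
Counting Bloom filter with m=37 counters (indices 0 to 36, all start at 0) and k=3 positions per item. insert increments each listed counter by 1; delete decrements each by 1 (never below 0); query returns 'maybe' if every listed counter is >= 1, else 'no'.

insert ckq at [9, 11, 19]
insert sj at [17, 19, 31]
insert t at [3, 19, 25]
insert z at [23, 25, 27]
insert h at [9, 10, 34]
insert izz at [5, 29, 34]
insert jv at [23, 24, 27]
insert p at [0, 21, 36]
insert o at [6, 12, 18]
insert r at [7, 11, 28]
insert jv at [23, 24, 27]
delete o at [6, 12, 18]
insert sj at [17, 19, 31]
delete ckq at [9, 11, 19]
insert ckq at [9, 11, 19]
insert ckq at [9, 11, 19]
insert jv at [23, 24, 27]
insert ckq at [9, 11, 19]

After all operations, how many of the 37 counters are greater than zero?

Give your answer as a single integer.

Step 1: insert ckq at [9, 11, 19] -> counters=[0,0,0,0,0,0,0,0,0,1,0,1,0,0,0,0,0,0,0,1,0,0,0,0,0,0,0,0,0,0,0,0,0,0,0,0,0]
Step 2: insert sj at [17, 19, 31] -> counters=[0,0,0,0,0,0,0,0,0,1,0,1,0,0,0,0,0,1,0,2,0,0,0,0,0,0,0,0,0,0,0,1,0,0,0,0,0]
Step 3: insert t at [3, 19, 25] -> counters=[0,0,0,1,0,0,0,0,0,1,0,1,0,0,0,0,0,1,0,3,0,0,0,0,0,1,0,0,0,0,0,1,0,0,0,0,0]
Step 4: insert z at [23, 25, 27] -> counters=[0,0,0,1,0,0,0,0,0,1,0,1,0,0,0,0,0,1,0,3,0,0,0,1,0,2,0,1,0,0,0,1,0,0,0,0,0]
Step 5: insert h at [9, 10, 34] -> counters=[0,0,0,1,0,0,0,0,0,2,1,1,0,0,0,0,0,1,0,3,0,0,0,1,0,2,0,1,0,0,0,1,0,0,1,0,0]
Step 6: insert izz at [5, 29, 34] -> counters=[0,0,0,1,0,1,0,0,0,2,1,1,0,0,0,0,0,1,0,3,0,0,0,1,0,2,0,1,0,1,0,1,0,0,2,0,0]
Step 7: insert jv at [23, 24, 27] -> counters=[0,0,0,1,0,1,0,0,0,2,1,1,0,0,0,0,0,1,0,3,0,0,0,2,1,2,0,2,0,1,0,1,0,0,2,0,0]
Step 8: insert p at [0, 21, 36] -> counters=[1,0,0,1,0,1,0,0,0,2,1,1,0,0,0,0,0,1,0,3,0,1,0,2,1,2,0,2,0,1,0,1,0,0,2,0,1]
Step 9: insert o at [6, 12, 18] -> counters=[1,0,0,1,0,1,1,0,0,2,1,1,1,0,0,0,0,1,1,3,0,1,0,2,1,2,0,2,0,1,0,1,0,0,2,0,1]
Step 10: insert r at [7, 11, 28] -> counters=[1,0,0,1,0,1,1,1,0,2,1,2,1,0,0,0,0,1,1,3,0,1,0,2,1,2,0,2,1,1,0,1,0,0,2,0,1]
Step 11: insert jv at [23, 24, 27] -> counters=[1,0,0,1,0,1,1,1,0,2,1,2,1,0,0,0,0,1,1,3,0,1,0,3,2,2,0,3,1,1,0,1,0,0,2,0,1]
Step 12: delete o at [6, 12, 18] -> counters=[1,0,0,1,0,1,0,1,0,2,1,2,0,0,0,0,0,1,0,3,0,1,0,3,2,2,0,3,1,1,0,1,0,0,2,0,1]
Step 13: insert sj at [17, 19, 31] -> counters=[1,0,0,1,0,1,0,1,0,2,1,2,0,0,0,0,0,2,0,4,0,1,0,3,2,2,0,3,1,1,0,2,0,0,2,0,1]
Step 14: delete ckq at [9, 11, 19] -> counters=[1,0,0,1,0,1,0,1,0,1,1,1,0,0,0,0,0,2,0,3,0,1,0,3,2,2,0,3,1,1,0,2,0,0,2,0,1]
Step 15: insert ckq at [9, 11, 19] -> counters=[1,0,0,1,0,1,0,1,0,2,1,2,0,0,0,0,0,2,0,4,0,1,0,3,2,2,0,3,1,1,0,2,0,0,2,0,1]
Step 16: insert ckq at [9, 11, 19] -> counters=[1,0,0,1,0,1,0,1,0,3,1,3,0,0,0,0,0,2,0,5,0,1,0,3,2,2,0,3,1,1,0,2,0,0,2,0,1]
Step 17: insert jv at [23, 24, 27] -> counters=[1,0,0,1,0,1,0,1,0,3,1,3,0,0,0,0,0,2,0,5,0,1,0,4,3,2,0,4,1,1,0,2,0,0,2,0,1]
Step 18: insert ckq at [9, 11, 19] -> counters=[1,0,0,1,0,1,0,1,0,4,1,4,0,0,0,0,0,2,0,6,0,1,0,4,3,2,0,4,1,1,0,2,0,0,2,0,1]
Final counters=[1,0,0,1,0,1,0,1,0,4,1,4,0,0,0,0,0,2,0,6,0,1,0,4,3,2,0,4,1,1,0,2,0,0,2,0,1] -> 19 nonzero

Answer: 19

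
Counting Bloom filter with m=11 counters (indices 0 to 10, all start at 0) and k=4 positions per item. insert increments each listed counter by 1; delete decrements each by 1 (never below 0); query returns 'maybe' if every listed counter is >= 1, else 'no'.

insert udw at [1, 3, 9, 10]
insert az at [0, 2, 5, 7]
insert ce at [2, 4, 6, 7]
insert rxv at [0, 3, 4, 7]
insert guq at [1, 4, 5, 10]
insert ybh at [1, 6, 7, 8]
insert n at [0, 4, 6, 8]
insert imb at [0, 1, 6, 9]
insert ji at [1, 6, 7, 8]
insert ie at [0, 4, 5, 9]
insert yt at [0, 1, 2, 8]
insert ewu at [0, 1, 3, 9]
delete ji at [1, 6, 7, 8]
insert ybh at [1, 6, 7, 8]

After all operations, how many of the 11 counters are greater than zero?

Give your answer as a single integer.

Answer: 11

Derivation:
Step 1: insert udw at [1, 3, 9, 10] -> counters=[0,1,0,1,0,0,0,0,0,1,1]
Step 2: insert az at [0, 2, 5, 7] -> counters=[1,1,1,1,0,1,0,1,0,1,1]
Step 3: insert ce at [2, 4, 6, 7] -> counters=[1,1,2,1,1,1,1,2,0,1,1]
Step 4: insert rxv at [0, 3, 4, 7] -> counters=[2,1,2,2,2,1,1,3,0,1,1]
Step 5: insert guq at [1, 4, 5, 10] -> counters=[2,2,2,2,3,2,1,3,0,1,2]
Step 6: insert ybh at [1, 6, 7, 8] -> counters=[2,3,2,2,3,2,2,4,1,1,2]
Step 7: insert n at [0, 4, 6, 8] -> counters=[3,3,2,2,4,2,3,4,2,1,2]
Step 8: insert imb at [0, 1, 6, 9] -> counters=[4,4,2,2,4,2,4,4,2,2,2]
Step 9: insert ji at [1, 6, 7, 8] -> counters=[4,5,2,2,4,2,5,5,3,2,2]
Step 10: insert ie at [0, 4, 5, 9] -> counters=[5,5,2,2,5,3,5,5,3,3,2]
Step 11: insert yt at [0, 1, 2, 8] -> counters=[6,6,3,2,5,3,5,5,4,3,2]
Step 12: insert ewu at [0, 1, 3, 9] -> counters=[7,7,3,3,5,3,5,5,4,4,2]
Step 13: delete ji at [1, 6, 7, 8] -> counters=[7,6,3,3,5,3,4,4,3,4,2]
Step 14: insert ybh at [1, 6, 7, 8] -> counters=[7,7,3,3,5,3,5,5,4,4,2]
Final counters=[7,7,3,3,5,3,5,5,4,4,2] -> 11 nonzero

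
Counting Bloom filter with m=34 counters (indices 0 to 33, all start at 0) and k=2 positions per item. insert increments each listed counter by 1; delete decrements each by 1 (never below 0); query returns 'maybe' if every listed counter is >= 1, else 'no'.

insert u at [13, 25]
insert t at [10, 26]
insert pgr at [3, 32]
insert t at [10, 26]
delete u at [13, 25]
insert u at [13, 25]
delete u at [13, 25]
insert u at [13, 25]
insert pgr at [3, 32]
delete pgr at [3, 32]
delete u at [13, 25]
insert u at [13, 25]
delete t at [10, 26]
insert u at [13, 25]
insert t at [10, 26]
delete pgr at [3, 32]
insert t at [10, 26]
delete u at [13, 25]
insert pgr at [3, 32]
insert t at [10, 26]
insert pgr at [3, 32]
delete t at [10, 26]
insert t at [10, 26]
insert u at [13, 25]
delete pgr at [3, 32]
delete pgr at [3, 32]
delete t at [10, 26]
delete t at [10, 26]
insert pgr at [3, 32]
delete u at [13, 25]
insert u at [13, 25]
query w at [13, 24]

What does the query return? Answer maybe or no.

Answer: no

Derivation:
Step 1: insert u at [13, 25] -> counters=[0,0,0,0,0,0,0,0,0,0,0,0,0,1,0,0,0,0,0,0,0,0,0,0,0,1,0,0,0,0,0,0,0,0]
Step 2: insert t at [10, 26] -> counters=[0,0,0,0,0,0,0,0,0,0,1,0,0,1,0,0,0,0,0,0,0,0,0,0,0,1,1,0,0,0,0,0,0,0]
Step 3: insert pgr at [3, 32] -> counters=[0,0,0,1,0,0,0,0,0,0,1,0,0,1,0,0,0,0,0,0,0,0,0,0,0,1,1,0,0,0,0,0,1,0]
Step 4: insert t at [10, 26] -> counters=[0,0,0,1,0,0,0,0,0,0,2,0,0,1,0,0,0,0,0,0,0,0,0,0,0,1,2,0,0,0,0,0,1,0]
Step 5: delete u at [13, 25] -> counters=[0,0,0,1,0,0,0,0,0,0,2,0,0,0,0,0,0,0,0,0,0,0,0,0,0,0,2,0,0,0,0,0,1,0]
Step 6: insert u at [13, 25] -> counters=[0,0,0,1,0,0,0,0,0,0,2,0,0,1,0,0,0,0,0,0,0,0,0,0,0,1,2,0,0,0,0,0,1,0]
Step 7: delete u at [13, 25] -> counters=[0,0,0,1,0,0,0,0,0,0,2,0,0,0,0,0,0,0,0,0,0,0,0,0,0,0,2,0,0,0,0,0,1,0]
Step 8: insert u at [13, 25] -> counters=[0,0,0,1,0,0,0,0,0,0,2,0,0,1,0,0,0,0,0,0,0,0,0,0,0,1,2,0,0,0,0,0,1,0]
Step 9: insert pgr at [3, 32] -> counters=[0,0,0,2,0,0,0,0,0,0,2,0,0,1,0,0,0,0,0,0,0,0,0,0,0,1,2,0,0,0,0,0,2,0]
Step 10: delete pgr at [3, 32] -> counters=[0,0,0,1,0,0,0,0,0,0,2,0,0,1,0,0,0,0,0,0,0,0,0,0,0,1,2,0,0,0,0,0,1,0]
Step 11: delete u at [13, 25] -> counters=[0,0,0,1,0,0,0,0,0,0,2,0,0,0,0,0,0,0,0,0,0,0,0,0,0,0,2,0,0,0,0,0,1,0]
Step 12: insert u at [13, 25] -> counters=[0,0,0,1,0,0,0,0,0,0,2,0,0,1,0,0,0,0,0,0,0,0,0,0,0,1,2,0,0,0,0,0,1,0]
Step 13: delete t at [10, 26] -> counters=[0,0,0,1,0,0,0,0,0,0,1,0,0,1,0,0,0,0,0,0,0,0,0,0,0,1,1,0,0,0,0,0,1,0]
Step 14: insert u at [13, 25] -> counters=[0,0,0,1,0,0,0,0,0,0,1,0,0,2,0,0,0,0,0,0,0,0,0,0,0,2,1,0,0,0,0,0,1,0]
Step 15: insert t at [10, 26] -> counters=[0,0,0,1,0,0,0,0,0,0,2,0,0,2,0,0,0,0,0,0,0,0,0,0,0,2,2,0,0,0,0,0,1,0]
Step 16: delete pgr at [3, 32] -> counters=[0,0,0,0,0,0,0,0,0,0,2,0,0,2,0,0,0,0,0,0,0,0,0,0,0,2,2,0,0,0,0,0,0,0]
Step 17: insert t at [10, 26] -> counters=[0,0,0,0,0,0,0,0,0,0,3,0,0,2,0,0,0,0,0,0,0,0,0,0,0,2,3,0,0,0,0,0,0,0]
Step 18: delete u at [13, 25] -> counters=[0,0,0,0,0,0,0,0,0,0,3,0,0,1,0,0,0,0,0,0,0,0,0,0,0,1,3,0,0,0,0,0,0,0]
Step 19: insert pgr at [3, 32] -> counters=[0,0,0,1,0,0,0,0,0,0,3,0,0,1,0,0,0,0,0,0,0,0,0,0,0,1,3,0,0,0,0,0,1,0]
Step 20: insert t at [10, 26] -> counters=[0,0,0,1,0,0,0,0,0,0,4,0,0,1,0,0,0,0,0,0,0,0,0,0,0,1,4,0,0,0,0,0,1,0]
Step 21: insert pgr at [3, 32] -> counters=[0,0,0,2,0,0,0,0,0,0,4,0,0,1,0,0,0,0,0,0,0,0,0,0,0,1,4,0,0,0,0,0,2,0]
Step 22: delete t at [10, 26] -> counters=[0,0,0,2,0,0,0,0,0,0,3,0,0,1,0,0,0,0,0,0,0,0,0,0,0,1,3,0,0,0,0,0,2,0]
Step 23: insert t at [10, 26] -> counters=[0,0,0,2,0,0,0,0,0,0,4,0,0,1,0,0,0,0,0,0,0,0,0,0,0,1,4,0,0,0,0,0,2,0]
Step 24: insert u at [13, 25] -> counters=[0,0,0,2,0,0,0,0,0,0,4,0,0,2,0,0,0,0,0,0,0,0,0,0,0,2,4,0,0,0,0,0,2,0]
Step 25: delete pgr at [3, 32] -> counters=[0,0,0,1,0,0,0,0,0,0,4,0,0,2,0,0,0,0,0,0,0,0,0,0,0,2,4,0,0,0,0,0,1,0]
Step 26: delete pgr at [3, 32] -> counters=[0,0,0,0,0,0,0,0,0,0,4,0,0,2,0,0,0,0,0,0,0,0,0,0,0,2,4,0,0,0,0,0,0,0]
Step 27: delete t at [10, 26] -> counters=[0,0,0,0,0,0,0,0,0,0,3,0,0,2,0,0,0,0,0,0,0,0,0,0,0,2,3,0,0,0,0,0,0,0]
Step 28: delete t at [10, 26] -> counters=[0,0,0,0,0,0,0,0,0,0,2,0,0,2,0,0,0,0,0,0,0,0,0,0,0,2,2,0,0,0,0,0,0,0]
Step 29: insert pgr at [3, 32] -> counters=[0,0,0,1,0,0,0,0,0,0,2,0,0,2,0,0,0,0,0,0,0,0,0,0,0,2,2,0,0,0,0,0,1,0]
Step 30: delete u at [13, 25] -> counters=[0,0,0,1,0,0,0,0,0,0,2,0,0,1,0,0,0,0,0,0,0,0,0,0,0,1,2,0,0,0,0,0,1,0]
Step 31: insert u at [13, 25] -> counters=[0,0,0,1,0,0,0,0,0,0,2,0,0,2,0,0,0,0,0,0,0,0,0,0,0,2,2,0,0,0,0,0,1,0]
Query w: check counters[13]=2 counters[24]=0 -> no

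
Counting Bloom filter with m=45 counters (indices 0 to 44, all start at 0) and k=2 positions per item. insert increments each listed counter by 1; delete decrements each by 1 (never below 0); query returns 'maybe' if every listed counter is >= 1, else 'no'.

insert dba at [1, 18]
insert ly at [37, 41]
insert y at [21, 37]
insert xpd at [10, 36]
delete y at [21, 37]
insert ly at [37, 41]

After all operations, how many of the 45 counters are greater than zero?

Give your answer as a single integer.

Answer: 6

Derivation:
Step 1: insert dba at [1, 18] -> counters=[0,1,0,0,0,0,0,0,0,0,0,0,0,0,0,0,0,0,1,0,0,0,0,0,0,0,0,0,0,0,0,0,0,0,0,0,0,0,0,0,0,0,0,0,0]
Step 2: insert ly at [37, 41] -> counters=[0,1,0,0,0,0,0,0,0,0,0,0,0,0,0,0,0,0,1,0,0,0,0,0,0,0,0,0,0,0,0,0,0,0,0,0,0,1,0,0,0,1,0,0,0]
Step 3: insert y at [21, 37] -> counters=[0,1,0,0,0,0,0,0,0,0,0,0,0,0,0,0,0,0,1,0,0,1,0,0,0,0,0,0,0,0,0,0,0,0,0,0,0,2,0,0,0,1,0,0,0]
Step 4: insert xpd at [10, 36] -> counters=[0,1,0,0,0,0,0,0,0,0,1,0,0,0,0,0,0,0,1,0,0,1,0,0,0,0,0,0,0,0,0,0,0,0,0,0,1,2,0,0,0,1,0,0,0]
Step 5: delete y at [21, 37] -> counters=[0,1,0,0,0,0,0,0,0,0,1,0,0,0,0,0,0,0,1,0,0,0,0,0,0,0,0,0,0,0,0,0,0,0,0,0,1,1,0,0,0,1,0,0,0]
Step 6: insert ly at [37, 41] -> counters=[0,1,0,0,0,0,0,0,0,0,1,0,0,0,0,0,0,0,1,0,0,0,0,0,0,0,0,0,0,0,0,0,0,0,0,0,1,2,0,0,0,2,0,0,0]
Final counters=[0,1,0,0,0,0,0,0,0,0,1,0,0,0,0,0,0,0,1,0,0,0,0,0,0,0,0,0,0,0,0,0,0,0,0,0,1,2,0,0,0,2,0,0,0] -> 6 nonzero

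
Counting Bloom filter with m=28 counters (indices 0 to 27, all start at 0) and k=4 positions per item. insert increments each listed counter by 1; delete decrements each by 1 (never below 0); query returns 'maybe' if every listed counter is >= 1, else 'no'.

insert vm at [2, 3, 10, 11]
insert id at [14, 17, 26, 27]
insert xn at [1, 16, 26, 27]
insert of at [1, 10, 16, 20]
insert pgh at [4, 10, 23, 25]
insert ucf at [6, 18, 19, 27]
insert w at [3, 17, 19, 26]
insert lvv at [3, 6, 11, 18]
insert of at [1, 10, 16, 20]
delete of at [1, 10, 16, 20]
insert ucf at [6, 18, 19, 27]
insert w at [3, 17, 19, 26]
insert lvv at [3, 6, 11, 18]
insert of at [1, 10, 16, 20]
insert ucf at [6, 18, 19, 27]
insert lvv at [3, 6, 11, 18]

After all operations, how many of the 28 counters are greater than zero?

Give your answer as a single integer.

Step 1: insert vm at [2, 3, 10, 11] -> counters=[0,0,1,1,0,0,0,0,0,0,1,1,0,0,0,0,0,0,0,0,0,0,0,0,0,0,0,0]
Step 2: insert id at [14, 17, 26, 27] -> counters=[0,0,1,1,0,0,0,0,0,0,1,1,0,0,1,0,0,1,0,0,0,0,0,0,0,0,1,1]
Step 3: insert xn at [1, 16, 26, 27] -> counters=[0,1,1,1,0,0,0,0,0,0,1,1,0,0,1,0,1,1,0,0,0,0,0,0,0,0,2,2]
Step 4: insert of at [1, 10, 16, 20] -> counters=[0,2,1,1,0,0,0,0,0,0,2,1,0,0,1,0,2,1,0,0,1,0,0,0,0,0,2,2]
Step 5: insert pgh at [4, 10, 23, 25] -> counters=[0,2,1,1,1,0,0,0,0,0,3,1,0,0,1,0,2,1,0,0,1,0,0,1,0,1,2,2]
Step 6: insert ucf at [6, 18, 19, 27] -> counters=[0,2,1,1,1,0,1,0,0,0,3,1,0,0,1,0,2,1,1,1,1,0,0,1,0,1,2,3]
Step 7: insert w at [3, 17, 19, 26] -> counters=[0,2,1,2,1,0,1,0,0,0,3,1,0,0,1,0,2,2,1,2,1,0,0,1,0,1,3,3]
Step 8: insert lvv at [3, 6, 11, 18] -> counters=[0,2,1,3,1,0,2,0,0,0,3,2,0,0,1,0,2,2,2,2,1,0,0,1,0,1,3,3]
Step 9: insert of at [1, 10, 16, 20] -> counters=[0,3,1,3,1,0,2,0,0,0,4,2,0,0,1,0,3,2,2,2,2,0,0,1,0,1,3,3]
Step 10: delete of at [1, 10, 16, 20] -> counters=[0,2,1,3,1,0,2,0,0,0,3,2,0,0,1,0,2,2,2,2,1,0,0,1,0,1,3,3]
Step 11: insert ucf at [6, 18, 19, 27] -> counters=[0,2,1,3,1,0,3,0,0,0,3,2,0,0,1,0,2,2,3,3,1,0,0,1,0,1,3,4]
Step 12: insert w at [3, 17, 19, 26] -> counters=[0,2,1,4,1,0,3,0,0,0,3,2,0,0,1,0,2,3,3,4,1,0,0,1,0,1,4,4]
Step 13: insert lvv at [3, 6, 11, 18] -> counters=[0,2,1,5,1,0,4,0,0,0,3,3,0,0,1,0,2,3,4,4,1,0,0,1,0,1,4,4]
Step 14: insert of at [1, 10, 16, 20] -> counters=[0,3,1,5,1,0,4,0,0,0,4,3,0,0,1,0,3,3,4,4,2,0,0,1,0,1,4,4]
Step 15: insert ucf at [6, 18, 19, 27] -> counters=[0,3,1,5,1,0,5,0,0,0,4,3,0,0,1,0,3,3,5,5,2,0,0,1,0,1,4,5]
Step 16: insert lvv at [3, 6, 11, 18] -> counters=[0,3,1,6,1,0,6,0,0,0,4,4,0,0,1,0,3,3,6,5,2,0,0,1,0,1,4,5]
Final counters=[0,3,1,6,1,0,6,0,0,0,4,4,0,0,1,0,3,3,6,5,2,0,0,1,0,1,4,5] -> 17 nonzero

Answer: 17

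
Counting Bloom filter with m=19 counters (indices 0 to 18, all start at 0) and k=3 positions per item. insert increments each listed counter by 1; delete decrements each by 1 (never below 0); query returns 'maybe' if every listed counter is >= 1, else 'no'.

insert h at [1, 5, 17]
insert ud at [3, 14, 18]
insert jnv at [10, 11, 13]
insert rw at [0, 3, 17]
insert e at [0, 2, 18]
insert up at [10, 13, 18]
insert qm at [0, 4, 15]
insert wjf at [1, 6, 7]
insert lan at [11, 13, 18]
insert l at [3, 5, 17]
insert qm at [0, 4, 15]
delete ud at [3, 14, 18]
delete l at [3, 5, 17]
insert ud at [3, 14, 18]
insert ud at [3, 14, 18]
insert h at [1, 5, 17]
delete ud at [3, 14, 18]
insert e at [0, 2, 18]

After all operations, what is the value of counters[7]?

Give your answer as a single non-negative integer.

Answer: 1

Derivation:
Step 1: insert h at [1, 5, 17] -> counters=[0,1,0,0,0,1,0,0,0,0,0,0,0,0,0,0,0,1,0]
Step 2: insert ud at [3, 14, 18] -> counters=[0,1,0,1,0,1,0,0,0,0,0,0,0,0,1,0,0,1,1]
Step 3: insert jnv at [10, 11, 13] -> counters=[0,1,0,1,0,1,0,0,0,0,1,1,0,1,1,0,0,1,1]
Step 4: insert rw at [0, 3, 17] -> counters=[1,1,0,2,0,1,0,0,0,0,1,1,0,1,1,0,0,2,1]
Step 5: insert e at [0, 2, 18] -> counters=[2,1,1,2,0,1,0,0,0,0,1,1,0,1,1,0,0,2,2]
Step 6: insert up at [10, 13, 18] -> counters=[2,1,1,2,0,1,0,0,0,0,2,1,0,2,1,0,0,2,3]
Step 7: insert qm at [0, 4, 15] -> counters=[3,1,1,2,1,1,0,0,0,0,2,1,0,2,1,1,0,2,3]
Step 8: insert wjf at [1, 6, 7] -> counters=[3,2,1,2,1,1,1,1,0,0,2,1,0,2,1,1,0,2,3]
Step 9: insert lan at [11, 13, 18] -> counters=[3,2,1,2,1,1,1,1,0,0,2,2,0,3,1,1,0,2,4]
Step 10: insert l at [3, 5, 17] -> counters=[3,2,1,3,1,2,1,1,0,0,2,2,0,3,1,1,0,3,4]
Step 11: insert qm at [0, 4, 15] -> counters=[4,2,1,3,2,2,1,1,0,0,2,2,0,3,1,2,0,3,4]
Step 12: delete ud at [3, 14, 18] -> counters=[4,2,1,2,2,2,1,1,0,0,2,2,0,3,0,2,0,3,3]
Step 13: delete l at [3, 5, 17] -> counters=[4,2,1,1,2,1,1,1,0,0,2,2,0,3,0,2,0,2,3]
Step 14: insert ud at [3, 14, 18] -> counters=[4,2,1,2,2,1,1,1,0,0,2,2,0,3,1,2,0,2,4]
Step 15: insert ud at [3, 14, 18] -> counters=[4,2,1,3,2,1,1,1,0,0,2,2,0,3,2,2,0,2,5]
Step 16: insert h at [1, 5, 17] -> counters=[4,3,1,3,2,2,1,1,0,0,2,2,0,3,2,2,0,3,5]
Step 17: delete ud at [3, 14, 18] -> counters=[4,3,1,2,2,2,1,1,0,0,2,2,0,3,1,2,0,3,4]
Step 18: insert e at [0, 2, 18] -> counters=[5,3,2,2,2,2,1,1,0,0,2,2,0,3,1,2,0,3,5]
Final counters=[5,3,2,2,2,2,1,1,0,0,2,2,0,3,1,2,0,3,5] -> counters[7]=1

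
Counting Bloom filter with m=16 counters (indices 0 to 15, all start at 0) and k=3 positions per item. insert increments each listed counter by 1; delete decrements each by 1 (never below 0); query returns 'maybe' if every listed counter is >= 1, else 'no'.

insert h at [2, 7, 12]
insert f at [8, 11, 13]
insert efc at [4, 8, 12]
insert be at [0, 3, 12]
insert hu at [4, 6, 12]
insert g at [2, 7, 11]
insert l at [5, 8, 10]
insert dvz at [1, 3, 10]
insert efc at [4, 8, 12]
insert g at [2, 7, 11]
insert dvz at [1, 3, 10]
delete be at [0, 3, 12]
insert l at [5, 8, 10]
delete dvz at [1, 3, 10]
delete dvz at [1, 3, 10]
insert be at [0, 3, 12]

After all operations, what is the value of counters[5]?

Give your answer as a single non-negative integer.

Step 1: insert h at [2, 7, 12] -> counters=[0,0,1,0,0,0,0,1,0,0,0,0,1,0,0,0]
Step 2: insert f at [8, 11, 13] -> counters=[0,0,1,0,0,0,0,1,1,0,0,1,1,1,0,0]
Step 3: insert efc at [4, 8, 12] -> counters=[0,0,1,0,1,0,0,1,2,0,0,1,2,1,0,0]
Step 4: insert be at [0, 3, 12] -> counters=[1,0,1,1,1,0,0,1,2,0,0,1,3,1,0,0]
Step 5: insert hu at [4, 6, 12] -> counters=[1,0,1,1,2,0,1,1,2,0,0,1,4,1,0,0]
Step 6: insert g at [2, 7, 11] -> counters=[1,0,2,1,2,0,1,2,2,0,0,2,4,1,0,0]
Step 7: insert l at [5, 8, 10] -> counters=[1,0,2,1,2,1,1,2,3,0,1,2,4,1,0,0]
Step 8: insert dvz at [1, 3, 10] -> counters=[1,1,2,2,2,1,1,2,3,0,2,2,4,1,0,0]
Step 9: insert efc at [4, 8, 12] -> counters=[1,1,2,2,3,1,1,2,4,0,2,2,5,1,0,0]
Step 10: insert g at [2, 7, 11] -> counters=[1,1,3,2,3,1,1,3,4,0,2,3,5,1,0,0]
Step 11: insert dvz at [1, 3, 10] -> counters=[1,2,3,3,3,1,1,3,4,0,3,3,5,1,0,0]
Step 12: delete be at [0, 3, 12] -> counters=[0,2,3,2,3,1,1,3,4,0,3,3,4,1,0,0]
Step 13: insert l at [5, 8, 10] -> counters=[0,2,3,2,3,2,1,3,5,0,4,3,4,1,0,0]
Step 14: delete dvz at [1, 3, 10] -> counters=[0,1,3,1,3,2,1,3,5,0,3,3,4,1,0,0]
Step 15: delete dvz at [1, 3, 10] -> counters=[0,0,3,0,3,2,1,3,5,0,2,3,4,1,0,0]
Step 16: insert be at [0, 3, 12] -> counters=[1,0,3,1,3,2,1,3,5,0,2,3,5,1,0,0]
Final counters=[1,0,3,1,3,2,1,3,5,0,2,3,5,1,0,0] -> counters[5]=2

Answer: 2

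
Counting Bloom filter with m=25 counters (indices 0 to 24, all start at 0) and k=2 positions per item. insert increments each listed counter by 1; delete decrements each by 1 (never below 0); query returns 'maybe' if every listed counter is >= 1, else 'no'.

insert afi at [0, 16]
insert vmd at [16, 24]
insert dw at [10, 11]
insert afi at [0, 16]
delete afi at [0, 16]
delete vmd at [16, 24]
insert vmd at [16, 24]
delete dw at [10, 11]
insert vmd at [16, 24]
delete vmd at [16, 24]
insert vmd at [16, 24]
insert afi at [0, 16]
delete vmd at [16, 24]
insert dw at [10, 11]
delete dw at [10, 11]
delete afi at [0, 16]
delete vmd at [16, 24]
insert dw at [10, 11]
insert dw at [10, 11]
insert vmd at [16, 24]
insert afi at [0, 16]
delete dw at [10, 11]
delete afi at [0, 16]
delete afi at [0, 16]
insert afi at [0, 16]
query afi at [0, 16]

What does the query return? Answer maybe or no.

Answer: maybe

Derivation:
Step 1: insert afi at [0, 16] -> counters=[1,0,0,0,0,0,0,0,0,0,0,0,0,0,0,0,1,0,0,0,0,0,0,0,0]
Step 2: insert vmd at [16, 24] -> counters=[1,0,0,0,0,0,0,0,0,0,0,0,0,0,0,0,2,0,0,0,0,0,0,0,1]
Step 3: insert dw at [10, 11] -> counters=[1,0,0,0,0,0,0,0,0,0,1,1,0,0,0,0,2,0,0,0,0,0,0,0,1]
Step 4: insert afi at [0, 16] -> counters=[2,0,0,0,0,0,0,0,0,0,1,1,0,0,0,0,3,0,0,0,0,0,0,0,1]
Step 5: delete afi at [0, 16] -> counters=[1,0,0,0,0,0,0,0,0,0,1,1,0,0,0,0,2,0,0,0,0,0,0,0,1]
Step 6: delete vmd at [16, 24] -> counters=[1,0,0,0,0,0,0,0,0,0,1,1,0,0,0,0,1,0,0,0,0,0,0,0,0]
Step 7: insert vmd at [16, 24] -> counters=[1,0,0,0,0,0,0,0,0,0,1,1,0,0,0,0,2,0,0,0,0,0,0,0,1]
Step 8: delete dw at [10, 11] -> counters=[1,0,0,0,0,0,0,0,0,0,0,0,0,0,0,0,2,0,0,0,0,0,0,0,1]
Step 9: insert vmd at [16, 24] -> counters=[1,0,0,0,0,0,0,0,0,0,0,0,0,0,0,0,3,0,0,0,0,0,0,0,2]
Step 10: delete vmd at [16, 24] -> counters=[1,0,0,0,0,0,0,0,0,0,0,0,0,0,0,0,2,0,0,0,0,0,0,0,1]
Step 11: insert vmd at [16, 24] -> counters=[1,0,0,0,0,0,0,0,0,0,0,0,0,0,0,0,3,0,0,0,0,0,0,0,2]
Step 12: insert afi at [0, 16] -> counters=[2,0,0,0,0,0,0,0,0,0,0,0,0,0,0,0,4,0,0,0,0,0,0,0,2]
Step 13: delete vmd at [16, 24] -> counters=[2,0,0,0,0,0,0,0,0,0,0,0,0,0,0,0,3,0,0,0,0,0,0,0,1]
Step 14: insert dw at [10, 11] -> counters=[2,0,0,0,0,0,0,0,0,0,1,1,0,0,0,0,3,0,0,0,0,0,0,0,1]
Step 15: delete dw at [10, 11] -> counters=[2,0,0,0,0,0,0,0,0,0,0,0,0,0,0,0,3,0,0,0,0,0,0,0,1]
Step 16: delete afi at [0, 16] -> counters=[1,0,0,0,0,0,0,0,0,0,0,0,0,0,0,0,2,0,0,0,0,0,0,0,1]
Step 17: delete vmd at [16, 24] -> counters=[1,0,0,0,0,0,0,0,0,0,0,0,0,0,0,0,1,0,0,0,0,0,0,0,0]
Step 18: insert dw at [10, 11] -> counters=[1,0,0,0,0,0,0,0,0,0,1,1,0,0,0,0,1,0,0,0,0,0,0,0,0]
Step 19: insert dw at [10, 11] -> counters=[1,0,0,0,0,0,0,0,0,0,2,2,0,0,0,0,1,0,0,0,0,0,0,0,0]
Step 20: insert vmd at [16, 24] -> counters=[1,0,0,0,0,0,0,0,0,0,2,2,0,0,0,0,2,0,0,0,0,0,0,0,1]
Step 21: insert afi at [0, 16] -> counters=[2,0,0,0,0,0,0,0,0,0,2,2,0,0,0,0,3,0,0,0,0,0,0,0,1]
Step 22: delete dw at [10, 11] -> counters=[2,0,0,0,0,0,0,0,0,0,1,1,0,0,0,0,3,0,0,0,0,0,0,0,1]
Step 23: delete afi at [0, 16] -> counters=[1,0,0,0,0,0,0,0,0,0,1,1,0,0,0,0,2,0,0,0,0,0,0,0,1]
Step 24: delete afi at [0, 16] -> counters=[0,0,0,0,0,0,0,0,0,0,1,1,0,0,0,0,1,0,0,0,0,0,0,0,1]
Step 25: insert afi at [0, 16] -> counters=[1,0,0,0,0,0,0,0,0,0,1,1,0,0,0,0,2,0,0,0,0,0,0,0,1]
Query afi: check counters[0]=1 counters[16]=2 -> maybe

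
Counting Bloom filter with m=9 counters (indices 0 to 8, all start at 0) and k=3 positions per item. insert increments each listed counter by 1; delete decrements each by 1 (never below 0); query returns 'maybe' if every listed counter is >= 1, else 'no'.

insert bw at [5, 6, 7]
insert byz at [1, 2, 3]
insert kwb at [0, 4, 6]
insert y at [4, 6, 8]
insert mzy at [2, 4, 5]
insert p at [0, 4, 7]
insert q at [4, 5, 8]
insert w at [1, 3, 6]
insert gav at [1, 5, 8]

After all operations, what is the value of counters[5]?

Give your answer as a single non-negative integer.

Step 1: insert bw at [5, 6, 7] -> counters=[0,0,0,0,0,1,1,1,0]
Step 2: insert byz at [1, 2, 3] -> counters=[0,1,1,1,0,1,1,1,0]
Step 3: insert kwb at [0, 4, 6] -> counters=[1,1,1,1,1,1,2,1,0]
Step 4: insert y at [4, 6, 8] -> counters=[1,1,1,1,2,1,3,1,1]
Step 5: insert mzy at [2, 4, 5] -> counters=[1,1,2,1,3,2,3,1,1]
Step 6: insert p at [0, 4, 7] -> counters=[2,1,2,1,4,2,3,2,1]
Step 7: insert q at [4, 5, 8] -> counters=[2,1,2,1,5,3,3,2,2]
Step 8: insert w at [1, 3, 6] -> counters=[2,2,2,2,5,3,4,2,2]
Step 9: insert gav at [1, 5, 8] -> counters=[2,3,2,2,5,4,4,2,3]
Final counters=[2,3,2,2,5,4,4,2,3] -> counters[5]=4

Answer: 4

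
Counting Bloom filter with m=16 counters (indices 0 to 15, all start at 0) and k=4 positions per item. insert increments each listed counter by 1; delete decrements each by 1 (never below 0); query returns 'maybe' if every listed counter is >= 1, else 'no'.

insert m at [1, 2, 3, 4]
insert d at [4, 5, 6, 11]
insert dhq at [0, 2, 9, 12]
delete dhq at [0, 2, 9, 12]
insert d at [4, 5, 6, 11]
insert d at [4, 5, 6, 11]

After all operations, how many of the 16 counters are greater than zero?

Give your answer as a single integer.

Answer: 7

Derivation:
Step 1: insert m at [1, 2, 3, 4] -> counters=[0,1,1,1,1,0,0,0,0,0,0,0,0,0,0,0]
Step 2: insert d at [4, 5, 6, 11] -> counters=[0,1,1,1,2,1,1,0,0,0,0,1,0,0,0,0]
Step 3: insert dhq at [0, 2, 9, 12] -> counters=[1,1,2,1,2,1,1,0,0,1,0,1,1,0,0,0]
Step 4: delete dhq at [0, 2, 9, 12] -> counters=[0,1,1,1,2,1,1,0,0,0,0,1,0,0,0,0]
Step 5: insert d at [4, 5, 6, 11] -> counters=[0,1,1,1,3,2,2,0,0,0,0,2,0,0,0,0]
Step 6: insert d at [4, 5, 6, 11] -> counters=[0,1,1,1,4,3,3,0,0,0,0,3,0,0,0,0]
Final counters=[0,1,1,1,4,3,3,0,0,0,0,3,0,0,0,0] -> 7 nonzero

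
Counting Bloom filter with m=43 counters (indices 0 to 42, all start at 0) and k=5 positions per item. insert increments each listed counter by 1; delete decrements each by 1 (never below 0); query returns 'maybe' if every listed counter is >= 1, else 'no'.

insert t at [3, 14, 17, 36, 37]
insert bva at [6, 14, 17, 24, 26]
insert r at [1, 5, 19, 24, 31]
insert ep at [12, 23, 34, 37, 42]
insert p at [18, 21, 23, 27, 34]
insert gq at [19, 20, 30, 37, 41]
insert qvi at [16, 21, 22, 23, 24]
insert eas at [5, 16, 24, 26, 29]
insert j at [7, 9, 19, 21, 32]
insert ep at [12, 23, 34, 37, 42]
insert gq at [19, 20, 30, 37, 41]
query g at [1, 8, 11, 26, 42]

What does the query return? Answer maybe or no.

Step 1: insert t at [3, 14, 17, 36, 37] -> counters=[0,0,0,1,0,0,0,0,0,0,0,0,0,0,1,0,0,1,0,0,0,0,0,0,0,0,0,0,0,0,0,0,0,0,0,0,1,1,0,0,0,0,0]
Step 2: insert bva at [6, 14, 17, 24, 26] -> counters=[0,0,0,1,0,0,1,0,0,0,0,0,0,0,2,0,0,2,0,0,0,0,0,0,1,0,1,0,0,0,0,0,0,0,0,0,1,1,0,0,0,0,0]
Step 3: insert r at [1, 5, 19, 24, 31] -> counters=[0,1,0,1,0,1,1,0,0,0,0,0,0,0,2,0,0,2,0,1,0,0,0,0,2,0,1,0,0,0,0,1,0,0,0,0,1,1,0,0,0,0,0]
Step 4: insert ep at [12, 23, 34, 37, 42] -> counters=[0,1,0,1,0,1,1,0,0,0,0,0,1,0,2,0,0,2,0,1,0,0,0,1,2,0,1,0,0,0,0,1,0,0,1,0,1,2,0,0,0,0,1]
Step 5: insert p at [18, 21, 23, 27, 34] -> counters=[0,1,0,1,0,1,1,0,0,0,0,0,1,0,2,0,0,2,1,1,0,1,0,2,2,0,1,1,0,0,0,1,0,0,2,0,1,2,0,0,0,0,1]
Step 6: insert gq at [19, 20, 30, 37, 41] -> counters=[0,1,0,1,0,1,1,0,0,0,0,0,1,0,2,0,0,2,1,2,1,1,0,2,2,0,1,1,0,0,1,1,0,0,2,0,1,3,0,0,0,1,1]
Step 7: insert qvi at [16, 21, 22, 23, 24] -> counters=[0,1,0,1,0,1,1,0,0,0,0,0,1,0,2,0,1,2,1,2,1,2,1,3,3,0,1,1,0,0,1,1,0,0,2,0,1,3,0,0,0,1,1]
Step 8: insert eas at [5, 16, 24, 26, 29] -> counters=[0,1,0,1,0,2,1,0,0,0,0,0,1,0,2,0,2,2,1,2,1,2,1,3,4,0,2,1,0,1,1,1,0,0,2,0,1,3,0,0,0,1,1]
Step 9: insert j at [7, 9, 19, 21, 32] -> counters=[0,1,0,1,0,2,1,1,0,1,0,0,1,0,2,0,2,2,1,3,1,3,1,3,4,0,2,1,0,1,1,1,1,0,2,0,1,3,0,0,0,1,1]
Step 10: insert ep at [12, 23, 34, 37, 42] -> counters=[0,1,0,1,0,2,1,1,0,1,0,0,2,0,2,0,2,2,1,3,1,3,1,4,4,0,2,1,0,1,1,1,1,0,3,0,1,4,0,0,0,1,2]
Step 11: insert gq at [19, 20, 30, 37, 41] -> counters=[0,1,0,1,0,2,1,1,0,1,0,0,2,0,2,0,2,2,1,4,2,3,1,4,4,0,2,1,0,1,2,1,1,0,3,0,1,5,0,0,0,2,2]
Query g: check counters[1]=1 counters[8]=0 counters[11]=0 counters[26]=2 counters[42]=2 -> no

Answer: no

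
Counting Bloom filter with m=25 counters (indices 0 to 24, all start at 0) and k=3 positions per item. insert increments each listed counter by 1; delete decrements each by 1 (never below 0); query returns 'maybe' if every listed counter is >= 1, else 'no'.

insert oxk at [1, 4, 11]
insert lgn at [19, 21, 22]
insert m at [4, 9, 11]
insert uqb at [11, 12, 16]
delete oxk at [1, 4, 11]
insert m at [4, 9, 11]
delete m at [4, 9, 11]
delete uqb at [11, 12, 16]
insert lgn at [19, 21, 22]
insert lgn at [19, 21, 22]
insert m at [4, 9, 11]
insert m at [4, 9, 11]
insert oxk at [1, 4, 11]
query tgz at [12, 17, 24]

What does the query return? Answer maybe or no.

Step 1: insert oxk at [1, 4, 11] -> counters=[0,1,0,0,1,0,0,0,0,0,0,1,0,0,0,0,0,0,0,0,0,0,0,0,0]
Step 2: insert lgn at [19, 21, 22] -> counters=[0,1,0,0,1,0,0,0,0,0,0,1,0,0,0,0,0,0,0,1,0,1,1,0,0]
Step 3: insert m at [4, 9, 11] -> counters=[0,1,0,0,2,0,0,0,0,1,0,2,0,0,0,0,0,0,0,1,0,1,1,0,0]
Step 4: insert uqb at [11, 12, 16] -> counters=[0,1,0,0,2,0,0,0,0,1,0,3,1,0,0,0,1,0,0,1,0,1,1,0,0]
Step 5: delete oxk at [1, 4, 11] -> counters=[0,0,0,0,1,0,0,0,0,1,0,2,1,0,0,0,1,0,0,1,0,1,1,0,0]
Step 6: insert m at [4, 9, 11] -> counters=[0,0,0,0,2,0,0,0,0,2,0,3,1,0,0,0,1,0,0,1,0,1,1,0,0]
Step 7: delete m at [4, 9, 11] -> counters=[0,0,0,0,1,0,0,0,0,1,0,2,1,0,0,0,1,0,0,1,0,1,1,0,0]
Step 8: delete uqb at [11, 12, 16] -> counters=[0,0,0,0,1,0,0,0,0,1,0,1,0,0,0,0,0,0,0,1,0,1,1,0,0]
Step 9: insert lgn at [19, 21, 22] -> counters=[0,0,0,0,1,0,0,0,0,1,0,1,0,0,0,0,0,0,0,2,0,2,2,0,0]
Step 10: insert lgn at [19, 21, 22] -> counters=[0,0,0,0,1,0,0,0,0,1,0,1,0,0,0,0,0,0,0,3,0,3,3,0,0]
Step 11: insert m at [4, 9, 11] -> counters=[0,0,0,0,2,0,0,0,0,2,0,2,0,0,0,0,0,0,0,3,0,3,3,0,0]
Step 12: insert m at [4, 9, 11] -> counters=[0,0,0,0,3,0,0,0,0,3,0,3,0,0,0,0,0,0,0,3,0,3,3,0,0]
Step 13: insert oxk at [1, 4, 11] -> counters=[0,1,0,0,4,0,0,0,0,3,0,4,0,0,0,0,0,0,0,3,0,3,3,0,0]
Query tgz: check counters[12]=0 counters[17]=0 counters[24]=0 -> no

Answer: no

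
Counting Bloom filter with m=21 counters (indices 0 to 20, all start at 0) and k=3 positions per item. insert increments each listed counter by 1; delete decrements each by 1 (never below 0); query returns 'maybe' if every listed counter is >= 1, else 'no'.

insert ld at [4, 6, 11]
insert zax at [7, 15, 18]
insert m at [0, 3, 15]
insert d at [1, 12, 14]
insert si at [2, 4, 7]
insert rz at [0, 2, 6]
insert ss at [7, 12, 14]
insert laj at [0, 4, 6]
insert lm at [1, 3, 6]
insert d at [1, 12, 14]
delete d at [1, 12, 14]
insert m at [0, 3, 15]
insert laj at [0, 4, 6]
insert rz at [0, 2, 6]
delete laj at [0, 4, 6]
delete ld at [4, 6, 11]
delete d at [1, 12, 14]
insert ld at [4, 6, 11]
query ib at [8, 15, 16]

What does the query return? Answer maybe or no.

Answer: no

Derivation:
Step 1: insert ld at [4, 6, 11] -> counters=[0,0,0,0,1,0,1,0,0,0,0,1,0,0,0,0,0,0,0,0,0]
Step 2: insert zax at [7, 15, 18] -> counters=[0,0,0,0,1,0,1,1,0,0,0,1,0,0,0,1,0,0,1,0,0]
Step 3: insert m at [0, 3, 15] -> counters=[1,0,0,1,1,0,1,1,0,0,0,1,0,0,0,2,0,0,1,0,0]
Step 4: insert d at [1, 12, 14] -> counters=[1,1,0,1,1,0,1,1,0,0,0,1,1,0,1,2,0,0,1,0,0]
Step 5: insert si at [2, 4, 7] -> counters=[1,1,1,1,2,0,1,2,0,0,0,1,1,0,1,2,0,0,1,0,0]
Step 6: insert rz at [0, 2, 6] -> counters=[2,1,2,1,2,0,2,2,0,0,0,1,1,0,1,2,0,0,1,0,0]
Step 7: insert ss at [7, 12, 14] -> counters=[2,1,2,1,2,0,2,3,0,0,0,1,2,0,2,2,0,0,1,0,0]
Step 8: insert laj at [0, 4, 6] -> counters=[3,1,2,1,3,0,3,3,0,0,0,1,2,0,2,2,0,0,1,0,0]
Step 9: insert lm at [1, 3, 6] -> counters=[3,2,2,2,3,0,4,3,0,0,0,1,2,0,2,2,0,0,1,0,0]
Step 10: insert d at [1, 12, 14] -> counters=[3,3,2,2,3,0,4,3,0,0,0,1,3,0,3,2,0,0,1,0,0]
Step 11: delete d at [1, 12, 14] -> counters=[3,2,2,2,3,0,4,3,0,0,0,1,2,0,2,2,0,0,1,0,0]
Step 12: insert m at [0, 3, 15] -> counters=[4,2,2,3,3,0,4,3,0,0,0,1,2,0,2,3,0,0,1,0,0]
Step 13: insert laj at [0, 4, 6] -> counters=[5,2,2,3,4,0,5,3,0,0,0,1,2,0,2,3,0,0,1,0,0]
Step 14: insert rz at [0, 2, 6] -> counters=[6,2,3,3,4,0,6,3,0,0,0,1,2,0,2,3,0,0,1,0,0]
Step 15: delete laj at [0, 4, 6] -> counters=[5,2,3,3,3,0,5,3,0,0,0,1,2,0,2,3,0,0,1,0,0]
Step 16: delete ld at [4, 6, 11] -> counters=[5,2,3,3,2,0,4,3,0,0,0,0,2,0,2,3,0,0,1,0,0]
Step 17: delete d at [1, 12, 14] -> counters=[5,1,3,3,2,0,4,3,0,0,0,0,1,0,1,3,0,0,1,0,0]
Step 18: insert ld at [4, 6, 11] -> counters=[5,1,3,3,3,0,5,3,0,0,0,1,1,0,1,3,0,0,1,0,0]
Query ib: check counters[8]=0 counters[15]=3 counters[16]=0 -> no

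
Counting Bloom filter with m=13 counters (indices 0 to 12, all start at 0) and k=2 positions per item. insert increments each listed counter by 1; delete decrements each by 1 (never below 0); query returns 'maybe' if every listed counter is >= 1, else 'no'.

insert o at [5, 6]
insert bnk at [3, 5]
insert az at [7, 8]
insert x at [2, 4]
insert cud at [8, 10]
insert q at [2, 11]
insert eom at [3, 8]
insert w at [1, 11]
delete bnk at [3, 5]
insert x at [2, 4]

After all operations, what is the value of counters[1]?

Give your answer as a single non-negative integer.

Answer: 1

Derivation:
Step 1: insert o at [5, 6] -> counters=[0,0,0,0,0,1,1,0,0,0,0,0,0]
Step 2: insert bnk at [3, 5] -> counters=[0,0,0,1,0,2,1,0,0,0,0,0,0]
Step 3: insert az at [7, 8] -> counters=[0,0,0,1,0,2,1,1,1,0,0,0,0]
Step 4: insert x at [2, 4] -> counters=[0,0,1,1,1,2,1,1,1,0,0,0,0]
Step 5: insert cud at [8, 10] -> counters=[0,0,1,1,1,2,1,1,2,0,1,0,0]
Step 6: insert q at [2, 11] -> counters=[0,0,2,1,1,2,1,1,2,0,1,1,0]
Step 7: insert eom at [3, 8] -> counters=[0,0,2,2,1,2,1,1,3,0,1,1,0]
Step 8: insert w at [1, 11] -> counters=[0,1,2,2,1,2,1,1,3,0,1,2,0]
Step 9: delete bnk at [3, 5] -> counters=[0,1,2,1,1,1,1,1,3,0,1,2,0]
Step 10: insert x at [2, 4] -> counters=[0,1,3,1,2,1,1,1,3,0,1,2,0]
Final counters=[0,1,3,1,2,1,1,1,3,0,1,2,0] -> counters[1]=1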